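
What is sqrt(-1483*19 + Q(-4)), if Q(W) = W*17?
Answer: I*sqrt(28245) ≈ 168.06*I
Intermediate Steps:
Q(W) = 17*W
sqrt(-1483*19 + Q(-4)) = sqrt(-1483*19 + 17*(-4)) = sqrt(-28177 - 68) = sqrt(-28245) = I*sqrt(28245)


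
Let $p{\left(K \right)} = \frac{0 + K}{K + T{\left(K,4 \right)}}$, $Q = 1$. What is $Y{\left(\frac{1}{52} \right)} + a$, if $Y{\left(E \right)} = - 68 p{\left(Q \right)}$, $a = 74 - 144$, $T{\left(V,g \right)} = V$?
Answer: $-104$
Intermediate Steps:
$p{\left(K \right)} = \frac{1}{2}$ ($p{\left(K \right)} = \frac{0 + K}{K + K} = \frac{K}{2 K} = K \frac{1}{2 K} = \frac{1}{2}$)
$a = -70$ ($a = 74 - 144 = -70$)
$Y{\left(E \right)} = -34$ ($Y{\left(E \right)} = \left(-68\right) \frac{1}{2} = -34$)
$Y{\left(\frac{1}{52} \right)} + a = -34 - 70 = -104$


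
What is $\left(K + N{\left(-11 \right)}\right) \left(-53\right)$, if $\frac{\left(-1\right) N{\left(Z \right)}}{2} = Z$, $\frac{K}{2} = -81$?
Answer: $7420$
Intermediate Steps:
$K = -162$ ($K = 2 \left(-81\right) = -162$)
$N{\left(Z \right)} = - 2 Z$
$\left(K + N{\left(-11 \right)}\right) \left(-53\right) = \left(-162 - -22\right) \left(-53\right) = \left(-162 + 22\right) \left(-53\right) = \left(-140\right) \left(-53\right) = 7420$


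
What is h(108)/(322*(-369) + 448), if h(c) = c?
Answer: -54/59185 ≈ -0.00091239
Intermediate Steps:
h(108)/(322*(-369) + 448) = 108/(322*(-369) + 448) = 108/(-118818 + 448) = 108/(-118370) = 108*(-1/118370) = -54/59185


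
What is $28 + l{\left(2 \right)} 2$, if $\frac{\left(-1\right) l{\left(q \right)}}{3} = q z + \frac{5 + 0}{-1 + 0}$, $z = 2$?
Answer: $34$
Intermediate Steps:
$l{\left(q \right)} = 15 - 6 q$ ($l{\left(q \right)} = - 3 \left(q 2 + \frac{5 + 0}{-1 + 0}\right) = - 3 \left(2 q + \frac{5}{-1}\right) = - 3 \left(2 q + 5 \left(-1\right)\right) = - 3 \left(2 q - 5\right) = - 3 \left(-5 + 2 q\right) = 15 - 6 q$)
$28 + l{\left(2 \right)} 2 = 28 + \left(15 - 12\right) 2 = 28 + 3 \cdot 2 = 28 + 6 = 34$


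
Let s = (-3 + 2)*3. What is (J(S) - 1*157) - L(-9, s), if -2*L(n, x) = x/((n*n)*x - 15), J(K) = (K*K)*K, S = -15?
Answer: -607503/172 ≈ -3532.0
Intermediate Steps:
J(K) = K³ (J(K) = K²*K = K³)
s = -3 (s = -1*3 = -3)
L(n, x) = -x/(2*(-15 + x*n²)) (L(n, x) = -x/(2*((n*n)*x - 15)) = -x/(2*(n²*x - 15)) = -x/(2*(x*n² - 15)) = -x/(2*(-15 + x*n²)))
(J(S) - 1*157) - L(-9, s) = ((-15)³ - 1*157) - (-1)*(-3)/(-30 + 2*(-3)*(-9)²) = (-3375 - 157) - (-1)*(-3)/(-30 + 2*(-3)*81) = -3532 - (-1)*(-3)/(-30 - 486) = -3532 - (-1)*(-3)/(-516) = -3532 - (-1)*(-3)*(-1)/516 = -3532 - 1*(-1/172) = -3532 + 1/172 = -607503/172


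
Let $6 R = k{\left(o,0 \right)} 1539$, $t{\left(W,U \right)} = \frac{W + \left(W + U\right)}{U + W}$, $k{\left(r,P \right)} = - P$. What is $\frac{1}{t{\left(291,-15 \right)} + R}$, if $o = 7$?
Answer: $\frac{92}{189} \approx 0.48677$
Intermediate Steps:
$t{\left(W,U \right)} = \frac{U + 2 W}{U + W}$ ($t{\left(W,U \right)} = \frac{W + \left(U + W\right)}{U + W} = \frac{U + 2 W}{U + W}$)
$R = 0$ ($R = \frac{\left(-1\right) 0 \cdot 1539}{6} = \frac{0 \cdot 1539}{6} = \frac{1}{6} \cdot 0 = 0$)
$\frac{1}{t{\left(291,-15 \right)} + R} = \frac{1}{\frac{-15 + 2 \cdot 291}{-15 + 291} + 0} = \frac{1}{\frac{-15 + 582}{276} + 0} = \frac{1}{\frac{1}{276} \cdot 567 + 0} = \frac{1}{\frac{189}{92} + 0} = \frac{1}{\frac{189}{92}} = \frac{92}{189}$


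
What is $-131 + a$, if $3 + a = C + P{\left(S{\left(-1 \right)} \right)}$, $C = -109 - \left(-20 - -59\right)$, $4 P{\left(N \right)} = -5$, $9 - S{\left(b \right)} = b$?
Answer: $- \frac{1133}{4} \approx -283.25$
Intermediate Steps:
$S{\left(b \right)} = 9 - b$
$P{\left(N \right)} = - \frac{5}{4}$ ($P{\left(N \right)} = \frac{1}{4} \left(-5\right) = - \frac{5}{4}$)
$C = -148$ ($C = -109 - \left(-20 + 59\right) = -109 - 39 = -148$)
$a = - \frac{609}{4}$ ($a = -3 - \frac{597}{4} = - \frac{609}{4} \approx -152.25$)
$-131 + a = -131 - \frac{609}{4} = - \frac{1133}{4}$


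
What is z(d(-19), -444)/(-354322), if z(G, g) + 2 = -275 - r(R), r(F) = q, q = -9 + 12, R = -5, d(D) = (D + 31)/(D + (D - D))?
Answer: 140/177161 ≈ 0.00079024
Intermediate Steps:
d(D) = (31 + D)/D (d(D) = (31 + D)/(D + 0) = (31 + D)/D)
q = 3
r(F) = 3
z(G, g) = -280 (z(G, g) = -2 + (-275 - 1*3) = -2 + (-275 - 3) = -2 - 278 = -280)
z(d(-19), -444)/(-354322) = -280/(-354322) = -280*(-1/354322) = 140/177161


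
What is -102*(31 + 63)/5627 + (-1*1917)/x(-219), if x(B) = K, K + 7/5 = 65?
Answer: -1117329/35086 ≈ -31.845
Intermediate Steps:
K = 318/5 (K = -7/5 + 65 = 318/5 ≈ 63.600)
x(B) = 318/5
-102*(31 + 63)/5627 + (-1*1917)/x(-219) = -102*(31 + 63)/5627 + (-1*1917)/(318/5) = -102*94*(1/5627) - 1917*5/318 = -9588*1/5627 - 3195/106 = -564/331 - 3195/106 = -1117329/35086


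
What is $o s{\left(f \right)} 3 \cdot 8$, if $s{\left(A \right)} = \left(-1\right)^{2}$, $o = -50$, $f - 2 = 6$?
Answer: $-1200$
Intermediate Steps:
$f = 8$ ($f = 2 + 6 = 8$)
$s{\left(A \right)} = 1$
$o s{\left(f \right)} 3 \cdot 8 = \left(-50\right) 1 \cdot 3 \cdot 8 = \left(-50\right) 24 = -1200$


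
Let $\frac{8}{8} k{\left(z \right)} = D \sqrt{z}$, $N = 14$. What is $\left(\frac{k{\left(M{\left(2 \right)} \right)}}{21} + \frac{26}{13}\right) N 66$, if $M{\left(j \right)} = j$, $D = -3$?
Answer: $1848 - 132 \sqrt{2} \approx 1661.3$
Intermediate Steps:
$k{\left(z \right)} = - 3 \sqrt{z}$
$\left(\frac{k{\left(M{\left(2 \right)} \right)}}{21} + \frac{26}{13}\right) N 66 = \left(\frac{\left(-3\right) \sqrt{2}}{21} + \frac{26}{13}\right) 14 \cdot 66 = \left(- 3 \sqrt{2} \cdot \frac{1}{21} + 26 \cdot \frac{1}{13}\right) 14 \cdot 66 = \left(- \frac{\sqrt{2}}{7} + 2\right) 14 \cdot 66 = \left(2 - \frac{\sqrt{2}}{7}\right) 14 \cdot 66 = \left(28 - 2 \sqrt{2}\right) 66 = 1848 - 132 \sqrt{2}$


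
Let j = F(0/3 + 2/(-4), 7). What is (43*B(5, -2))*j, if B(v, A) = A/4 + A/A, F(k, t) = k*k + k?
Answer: -43/8 ≈ -5.3750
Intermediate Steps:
F(k, t) = k + k² (F(k, t) = k² + k = k + k²)
B(v, A) = 1 + A/4 (B(v, A) = A*(¼) + 1 = A/4 + 1 = 1 + A/4)
j = -¼ (j = (0/3 + 2/(-4))*(1 + (0/3 + 2/(-4))) = (0*(⅓) + 2*(-¼))*(1 + (0*(⅓) + 2*(-¼))) = (0 - ½)*(1 + (0 - ½)) = -(1 - ½)/2 = -½*½ = -¼ ≈ -0.25000)
(43*B(5, -2))*j = (43*(1 + (¼)*(-2)))*(-¼) = (43*(1 - ½))*(-¼) = (43*(½))*(-¼) = (43/2)*(-¼) = -43/8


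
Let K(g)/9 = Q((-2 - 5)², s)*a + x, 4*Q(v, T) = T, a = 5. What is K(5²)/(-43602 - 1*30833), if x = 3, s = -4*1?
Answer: 18/74435 ≈ 0.00024182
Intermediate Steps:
s = -4
Q(v, T) = T/4
K(g) = -18 (K(g) = 9*(((¼)*(-4))*5 + 3) = 9*(-1*5 + 3) = 9*(-5 + 3) = 9*(-2) = -18)
K(5²)/(-43602 - 1*30833) = -18/(-43602 - 1*30833) = -18/(-43602 - 30833) = -18/(-74435) = -18*(-1/74435) = 18/74435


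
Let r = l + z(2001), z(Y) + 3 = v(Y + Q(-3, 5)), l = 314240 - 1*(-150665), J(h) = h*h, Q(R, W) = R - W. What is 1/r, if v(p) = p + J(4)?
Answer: 1/466911 ≈ 2.1417e-6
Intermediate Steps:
J(h) = h²
l = 464905 (l = 314240 + 150665 = 464905)
v(p) = 16 + p (v(p) = p + 4² = p + 16 = 16 + p)
z(Y) = 5 + Y (z(Y) = -3 + (16 + (Y + (-3 - 1*5))) = -3 + (16 + (Y + (-3 - 5))) = -3 + (16 + (Y - 8)) = -3 + (16 + (-8 + Y)) = -3 + (8 + Y) = 5 + Y)
r = 466911 (r = 464905 + (5 + 2001) = 464905 + 2006 = 466911)
1/r = 1/466911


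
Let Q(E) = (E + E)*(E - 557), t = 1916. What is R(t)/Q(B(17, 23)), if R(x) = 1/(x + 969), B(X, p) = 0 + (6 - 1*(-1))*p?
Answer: -1/367872120 ≈ -2.7183e-9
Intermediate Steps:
B(X, p) = 7*p (B(X, p) = 0 + (6 + 1)*p = 0 + 7*p = 7*p)
R(x) = 1/(969 + x)
Q(E) = 2*E*(-557 + E) (Q(E) = (2*E)*(-557 + E) = 2*E*(-557 + E))
R(t)/Q(B(17, 23)) = 1/((969 + 1916)*((2*(7*23)*(-557 + 7*23)))) = 1/(2885*((2*161*(-557 + 161)))) = 1/(2885*((2*161*(-396)))) = (1/2885)/(-127512) = (1/2885)*(-1/127512) = -1/367872120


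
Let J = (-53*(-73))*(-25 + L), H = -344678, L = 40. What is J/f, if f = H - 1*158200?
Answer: -19345/167626 ≈ -0.11541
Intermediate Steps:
J = 58035 (J = (-53*(-73))*(-25 + 40) = 3869*15 = 58035)
f = -502878 (f = -344678 - 1*158200 = -344678 - 158200 = -502878)
J/f = 58035/(-502878) = 58035*(-1/502878) = -19345/167626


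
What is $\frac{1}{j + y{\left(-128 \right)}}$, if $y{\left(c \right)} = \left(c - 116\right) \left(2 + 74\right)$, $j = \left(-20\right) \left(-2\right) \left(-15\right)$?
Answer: $- \frac{1}{19144} \approx -5.2236 \cdot 10^{-5}$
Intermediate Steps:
$j = -600$ ($j = 40 \left(-15\right) = -600$)
$y{\left(c \right)} = -8816 + 76 c$ ($y{\left(c \right)} = \left(-116 + c\right) 76 = -8816 + 76 c$)
$\frac{1}{j + y{\left(-128 \right)}} = \frac{1}{-600 + \left(-8816 + 76 \left(-128\right)\right)} = \frac{1}{-600 - 18544} = \frac{1}{-19144} = - \frac{1}{19144}$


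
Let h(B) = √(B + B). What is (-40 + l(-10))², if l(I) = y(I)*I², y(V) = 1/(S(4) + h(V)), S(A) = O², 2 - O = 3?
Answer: 400*(-24*√5 + 71*I)/(4*√5 + 19*I) ≈ 788.21 + 1500.9*I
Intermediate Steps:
O = -1 (O = 2 - 1*3 = 2 - 3 = -1)
h(B) = √2*√B (h(B) = √(2*B) = √2*√B)
S(A) = 1 (S(A) = (-1)² = 1)
y(V) = 1/(1 + √2*√V)
l(I) = I²/(1 + √2*√I)
(-40 + l(-10))² = (-40 + (-10)²/(1 + √2*√(-10)))² = (-40 + 100/(1 + √2*(I*√10)))² = (-40 + 100/(1 + 2*I*√5))²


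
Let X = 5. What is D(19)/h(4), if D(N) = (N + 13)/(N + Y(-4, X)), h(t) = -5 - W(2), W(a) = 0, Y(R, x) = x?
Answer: -4/15 ≈ -0.26667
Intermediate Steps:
h(t) = -5 (h(t) = -5 - 1*0 = -5 + 0 = -5)
D(N) = (13 + N)/(5 + N) (D(N) = (N + 13)/(N + 5) = (13 + N)/(5 + N))
D(19)/h(4) = ((13 + 19)/(5 + 19))/(-5) = (32/24)*(-⅕) = ((1/24)*32)*(-⅕) = (4/3)*(-⅕) = -4/15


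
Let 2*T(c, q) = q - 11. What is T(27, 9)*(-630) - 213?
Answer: 417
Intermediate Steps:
T(c, q) = -11/2 + q/2 (T(c, q) = (q - 11)/2 = (-11 + q)/2 = -11/2 + q/2)
T(27, 9)*(-630) - 213 = (-11/2 + (½)*9)*(-630) - 213 = (-11/2 + 9/2)*(-630) - 213 = -1*(-630) - 213 = 630 - 213 = 417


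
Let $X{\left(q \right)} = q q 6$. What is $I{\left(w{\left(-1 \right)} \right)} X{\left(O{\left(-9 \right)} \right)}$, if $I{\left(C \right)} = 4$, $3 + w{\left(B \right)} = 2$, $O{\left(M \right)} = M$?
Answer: $1944$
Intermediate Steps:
$w{\left(B \right)} = -1$ ($w{\left(B \right)} = -3 + 2 = -1$)
$X{\left(q \right)} = 6 q^{2}$ ($X{\left(q \right)} = q^{2} \cdot 6 = 6 q^{2}$)
$I{\left(w{\left(-1 \right)} \right)} X{\left(O{\left(-9 \right)} \right)} = 4 \cdot 6 \left(-9\right)^{2} = 4 \cdot 6 \cdot 81 = 4 \cdot 486 = 1944$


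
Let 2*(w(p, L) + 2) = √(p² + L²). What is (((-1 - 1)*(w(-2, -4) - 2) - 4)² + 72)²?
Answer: 12944 - 3456*√5 ≈ 5216.1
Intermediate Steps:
w(p, L) = -2 + √(L² + p²)/2 (w(p, L) = -2 + √(p² + L²)/2 = -2 + √(L² + p²)/2)
(((-1 - 1)*(w(-2, -4) - 2) - 4)² + 72)² = (((-1 - 1)*((-2 + √((-4)² + (-2)²)/2) - 2) - 4)² + 72)² = ((-2*((-2 + √(16 + 4)/2) - 2) - 4)² + 72)² = ((-2*((-2 + √20/2) - 2) - 4)² + 72)² = ((-2*((-2 + (2*√5)/2) - 2) - 4)² + 72)² = ((-2*((-2 + √5) - 2) - 4)² + 72)² = ((-2*(-4 + √5) - 4)² + 72)² = (((8 - 2*√5) - 4)² + 72)² = ((4 - 2*√5)² + 72)² = (72 + (4 - 2*√5)²)²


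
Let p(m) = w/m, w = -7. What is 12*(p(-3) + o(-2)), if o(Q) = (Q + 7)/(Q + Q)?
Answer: 13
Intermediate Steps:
o(Q) = (7 + Q)/(2*Q) (o(Q) = (7 + Q)/((2*Q)) = (7 + Q)*(1/(2*Q)) = (7 + Q)/(2*Q))
p(m) = -7/m
12*(p(-3) + o(-2)) = 12*(-7/(-3) + (½)*(7 - 2)/(-2)) = 12*(-7*(-⅓) + (½)*(-½)*5) = 12*(7/3 - 5/4) = 12*(13/12) = 13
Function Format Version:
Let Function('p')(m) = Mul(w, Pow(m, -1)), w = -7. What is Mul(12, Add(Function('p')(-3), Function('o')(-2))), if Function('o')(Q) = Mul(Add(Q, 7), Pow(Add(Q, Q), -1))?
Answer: 13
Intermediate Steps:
Function('o')(Q) = Mul(Rational(1, 2), Pow(Q, -1), Add(7, Q)) (Function('o')(Q) = Mul(Add(7, Q), Pow(Mul(2, Q), -1)) = Mul(Add(7, Q), Mul(Rational(1, 2), Pow(Q, -1))) = Mul(Rational(1, 2), Pow(Q, -1), Add(7, Q)))
Function('p')(m) = Mul(-7, Pow(m, -1))
Mul(12, Add(Function('p')(-3), Function('o')(-2))) = Mul(12, Add(Mul(-7, Pow(-3, -1)), Mul(Rational(1, 2), Pow(-2, -1), Add(7, -2)))) = Mul(12, Add(Mul(-7, Rational(-1, 3)), Mul(Rational(1, 2), Rational(-1, 2), 5))) = Mul(12, Add(Rational(7, 3), Rational(-5, 4))) = Mul(12, Rational(13, 12)) = 13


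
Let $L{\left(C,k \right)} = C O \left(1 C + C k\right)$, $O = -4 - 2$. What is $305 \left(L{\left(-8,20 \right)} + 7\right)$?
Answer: $-2457385$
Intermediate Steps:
$O = -6$ ($O = -4 - 2 = -6$)
$L{\left(C,k \right)} = - 6 C \left(C + C k\right)$ ($L{\left(C,k \right)} = C \left(-6\right) \left(1 C + C k\right) = - 6 C \left(C + C k\right)$)
$305 \left(L{\left(-8,20 \right)} + 7\right) = 305 \left(6 \left(-8\right)^{2} \left(-1 - 20\right) + 7\right) = 305 \left(6 \cdot 64 \left(-1 - 20\right) + 7\right) = 305 \left(6 \cdot 64 \left(-21\right) + 7\right) = 305 \left(-8064 + 7\right) = 305 \left(-8057\right) = -2457385$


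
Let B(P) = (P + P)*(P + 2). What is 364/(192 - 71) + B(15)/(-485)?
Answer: 22966/11737 ≈ 1.9567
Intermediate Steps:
B(P) = 2*P*(2 + P) (B(P) = (2*P)*(2 + P) = 2*P*(2 + P))
364/(192 - 71) + B(15)/(-485) = 364/(192 - 71) + (2*15*(2 + 15))/(-485) = 364/121 + (2*15*17)*(-1/485) = 364*(1/121) + 510*(-1/485) = 364/121 - 102/97 = 22966/11737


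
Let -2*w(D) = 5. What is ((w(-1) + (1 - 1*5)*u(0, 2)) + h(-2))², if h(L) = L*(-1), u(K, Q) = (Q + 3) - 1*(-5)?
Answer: 6561/4 ≈ 1640.3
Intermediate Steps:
w(D) = -5/2 (w(D) = -½*5 = -5/2)
u(K, Q) = 8 + Q (u(K, Q) = (3 + Q) + 5 = 8 + Q)
h(L) = -L
((w(-1) + (1 - 1*5)*u(0, 2)) + h(-2))² = ((-5/2 + (1 - 1*5)*(8 + 2)) - 1*(-2))² = ((-5/2 + (1 - 5)*10) + 2)² = ((-5/2 - 4*10) + 2)² = ((-5/2 - 40) + 2)² = (-85/2 + 2)² = (-81/2)² = 6561/4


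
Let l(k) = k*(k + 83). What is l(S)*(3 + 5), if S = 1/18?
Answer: 2990/81 ≈ 36.914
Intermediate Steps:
S = 1/18 ≈ 0.055556
l(k) = k*(83 + k)
l(S)*(3 + 5) = ((83 + 1/18)/18)*(3 + 5) = ((1/18)*(1495/18))*8 = (1495/324)*8 = 2990/81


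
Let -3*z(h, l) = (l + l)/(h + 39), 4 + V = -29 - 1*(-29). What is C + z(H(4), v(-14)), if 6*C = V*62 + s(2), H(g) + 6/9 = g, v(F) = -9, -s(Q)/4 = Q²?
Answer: -5570/127 ≈ -43.858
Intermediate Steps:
s(Q) = -4*Q²
H(g) = -⅔ + g
V = -4 (V = -4 + (-29 - 1*(-29)) = -4 + (-29 + 29) = -4 + 0 = -4)
z(h, l) = -2*l/(3*(39 + h)) (z(h, l) = -(l + l)/(3*(h + 39)) = -2*l/(3*(39 + h)))
C = -44 (C = (-4*62 - 4*2²)/6 = (-248 - 4*4)/6 = (-248 - 16)/6 = (⅙)*(-264) = -44)
C + z(H(4), v(-14)) = -44 - 2*(-9)/(117 + 3*(-⅔ + 4)) = -44 - 2*(-9)/(117 + 3*(10/3)) = -44 - 2*(-9)/(117 + 10) = -44 - 2*(-9)/127 = -44 - 2*(-9)*1/127 = -44 + 18/127 = -5570/127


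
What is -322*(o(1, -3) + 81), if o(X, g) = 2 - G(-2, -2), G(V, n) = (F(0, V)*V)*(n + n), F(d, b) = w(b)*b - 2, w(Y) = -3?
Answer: -16422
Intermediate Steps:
F(d, b) = -2 - 3*b (F(d, b) = -3*b - 2 = -2 - 3*b)
G(V, n) = 2*V*n*(-2 - 3*V) (G(V, n) = ((-2 - 3*V)*V)*(n + n) = (V*(-2 - 3*V))*(2*n) = 2*V*n*(-2 - 3*V))
o(X, g) = -30 (o(X, g) = 2 - 2*(-2)*(-2)*(-2 - 3*(-2)) = 2 - 2*(-2)*(-2)*(-2 + 6) = 2 - 2*(-2)*(-2)*4 = 2 - 1*32 = 2 - 32 = -30)
-322*(o(1, -3) + 81) = -322*(-30 + 81) = -322*51 = -16422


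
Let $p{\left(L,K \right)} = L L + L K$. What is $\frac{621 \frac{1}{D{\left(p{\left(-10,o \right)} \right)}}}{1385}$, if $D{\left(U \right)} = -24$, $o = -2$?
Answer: $- \frac{207}{11080} \approx -0.018682$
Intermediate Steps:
$p{\left(L,K \right)} = L^{2} + K L$
$\frac{621 \frac{1}{D{\left(p{\left(-10,o \right)} \right)}}}{1385} = \frac{621 \frac{1}{-24}}{1385} = 621 \left(- \frac{1}{24}\right) \frac{1}{1385} = \left(- \frac{207}{8}\right) \frac{1}{1385} = - \frac{207}{11080}$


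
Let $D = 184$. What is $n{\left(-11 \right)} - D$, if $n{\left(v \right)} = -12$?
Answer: $-196$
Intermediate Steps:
$n{\left(-11 \right)} - D = -12 - 184 = -196$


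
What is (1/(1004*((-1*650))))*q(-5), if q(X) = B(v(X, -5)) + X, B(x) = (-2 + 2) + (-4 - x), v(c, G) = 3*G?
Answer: -3/326300 ≈ -9.1940e-6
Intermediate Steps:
B(x) = -4 - x (B(x) = 0 + (-4 - x) = -4 - x)
q(X) = 11 + X (q(X) = (-4 - 3*(-5)) + X = (-4 - 1*(-15)) + X = (-4 + 15) + X = 11 + X)
(1/(1004*((-1*650))))*q(-5) = (1/(1004*((-1*650))))*(11 - 5) = ((1/1004)/(-650))*6 = ((1/1004)*(-1/650))*6 = -1/652600*6 = -3/326300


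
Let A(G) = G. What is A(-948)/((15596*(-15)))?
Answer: 79/19495 ≈ 0.0040523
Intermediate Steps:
A(-948)/((15596*(-15))) = -948/(15596*(-15)) = -948/(-233940) = -948*(-1/233940) = 79/19495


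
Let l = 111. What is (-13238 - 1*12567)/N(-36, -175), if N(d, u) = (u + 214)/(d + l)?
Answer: -49625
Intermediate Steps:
N(d, u) = (214 + u)/(111 + d) (N(d, u) = (u + 214)/(d + 111) = (214 + u)/(111 + d))
(-13238 - 1*12567)/N(-36, -175) = (-13238 - 1*12567)/(((214 - 175)/(111 - 36))) = (-13238 - 12567)/((39/75)) = -25805/((1/75)*39) = -25805/13/25 = -25805*25/13 = -49625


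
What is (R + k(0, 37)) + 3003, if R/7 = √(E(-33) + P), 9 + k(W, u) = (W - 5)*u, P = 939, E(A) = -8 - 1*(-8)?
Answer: 2809 + 7*√939 ≈ 3023.5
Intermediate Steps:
E(A) = 0 (E(A) = -8 + 8 = 0)
k(W, u) = -9 + u*(-5 + W) (k(W, u) = -9 + (W - 5)*u = -9 + (-5 + W)*u = -9 + u*(-5 + W))
R = 7*√939 (R = 7*√(0 + 939) = 7*√939 ≈ 214.50)
(R + k(0, 37)) + 3003 = (7*√939 + (-9 - 5*37 + 0*37)) + 3003 = (7*√939 + (-9 - 185 + 0)) + 3003 = (7*√939 - 194) + 3003 = (-194 + 7*√939) + 3003 = 2809 + 7*√939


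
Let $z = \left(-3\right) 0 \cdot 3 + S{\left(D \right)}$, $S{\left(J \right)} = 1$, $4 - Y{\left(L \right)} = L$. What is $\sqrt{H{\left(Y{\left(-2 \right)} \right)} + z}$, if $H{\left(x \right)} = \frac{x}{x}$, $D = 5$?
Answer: $\sqrt{2} \approx 1.4142$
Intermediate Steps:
$Y{\left(L \right)} = 4 - L$
$H{\left(x \right)} = 1$
$z = 1$ ($z = \left(-3\right) 0 \cdot 3 + 1 = 0 \cdot 3 + 1 = 0 + 1 = 1$)
$\sqrt{H{\left(Y{\left(-2 \right)} \right)} + z} = \sqrt{1 + 1} = \sqrt{2}$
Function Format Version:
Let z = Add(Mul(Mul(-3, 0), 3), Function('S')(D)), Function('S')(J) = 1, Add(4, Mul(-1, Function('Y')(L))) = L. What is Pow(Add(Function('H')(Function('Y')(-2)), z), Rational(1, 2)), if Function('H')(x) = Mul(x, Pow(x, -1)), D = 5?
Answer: Pow(2, Rational(1, 2)) ≈ 1.4142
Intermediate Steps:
Function('Y')(L) = Add(4, Mul(-1, L))
Function('H')(x) = 1
z = 1 (z = Add(Mul(Mul(-3, 0), 3), 1) = Add(Mul(0, 3), 1) = Add(0, 1) = 1)
Pow(Add(Function('H')(Function('Y')(-2)), z), Rational(1, 2)) = Pow(Add(1, 1), Rational(1, 2)) = Pow(2, Rational(1, 2))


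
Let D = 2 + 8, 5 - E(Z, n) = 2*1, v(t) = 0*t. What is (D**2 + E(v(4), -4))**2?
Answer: 10609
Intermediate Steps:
v(t) = 0
E(Z, n) = 3 (E(Z, n) = 5 - 2 = 3)
D = 10
(D**2 + E(v(4), -4))**2 = (10**2 + 3)**2 = (100 + 3)**2 = 103**2 = 10609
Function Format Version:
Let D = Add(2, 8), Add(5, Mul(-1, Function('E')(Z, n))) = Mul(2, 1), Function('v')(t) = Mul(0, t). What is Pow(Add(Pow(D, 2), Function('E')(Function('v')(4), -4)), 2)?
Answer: 10609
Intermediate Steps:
Function('v')(t) = 0
Function('E')(Z, n) = 3 (Function('E')(Z, n) = Add(5, Mul(-1, Mul(2, 1))) = Add(5, Mul(-1, 2)) = Add(5, -2) = 3)
D = 10
Pow(Add(Pow(D, 2), Function('E')(Function('v')(4), -4)), 2) = Pow(Add(Pow(10, 2), 3), 2) = Pow(Add(100, 3), 2) = Pow(103, 2) = 10609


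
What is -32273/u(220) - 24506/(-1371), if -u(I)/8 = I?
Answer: 87376843/2412960 ≈ 36.211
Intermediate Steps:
u(I) = -8*I
-32273/u(220) - 24506/(-1371) = -32273/((-8*220)) - 24506/(-1371) = -32273/(-1760) - 24506*(-1/1371) = -32273*(-1/1760) + 24506/1371 = 32273/1760 + 24506/1371 = 87376843/2412960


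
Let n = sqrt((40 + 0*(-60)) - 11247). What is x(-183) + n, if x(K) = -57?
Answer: -57 + I*sqrt(11207) ≈ -57.0 + 105.86*I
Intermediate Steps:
n = I*sqrt(11207) (n = sqrt((40 + 0) - 11247) = sqrt(40 - 11247) = sqrt(-11207) = I*sqrt(11207) ≈ 105.86*I)
x(-183) + n = -57 + I*sqrt(11207)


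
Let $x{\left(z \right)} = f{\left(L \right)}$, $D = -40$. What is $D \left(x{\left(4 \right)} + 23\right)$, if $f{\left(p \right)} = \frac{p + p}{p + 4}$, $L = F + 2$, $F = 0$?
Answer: $- \frac{2840}{3} \approx -946.67$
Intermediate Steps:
$L = 2$ ($L = 0 + 2 = 2$)
$f{\left(p \right)} = \frac{2 p}{4 + p}$
$x{\left(z \right)} = \frac{2}{3}$ ($x{\left(z \right)} = 2 \cdot 2 \frac{1}{4 + 2} = 2 \cdot 2 \cdot \frac{1}{6} = \frac{2}{3}$)
$D \left(x{\left(4 \right)} + 23\right) = - 40 \left(\frac{2}{3} + 23\right) = \left(-40\right) \frac{71}{3} = - \frac{2840}{3}$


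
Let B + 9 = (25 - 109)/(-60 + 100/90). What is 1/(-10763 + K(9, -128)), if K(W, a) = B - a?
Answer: -265/2820282 ≈ -9.3962e-5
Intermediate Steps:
B = -2007/265 (B = -9 + (25 - 109)/(-60 + 100/90) = -9 - 84/(-60 + 100*(1/90)) = -9 - 84/(-60 + 10/9) = -9 - 84/(-530/9) = -9 - 84*(-9/530) = -9 + 378/265 = -2007/265 ≈ -7.5736)
K(W, a) = -2007/265 - a
1/(-10763 + K(9, -128)) = 1/(-10763 + (-2007/265 - 1*(-128))) = 1/(-10763 + (-2007/265 + 128)) = 1/(-10763 + 31913/265) = 1/(-2820282/265) = -265/2820282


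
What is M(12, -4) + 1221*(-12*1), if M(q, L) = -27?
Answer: -14679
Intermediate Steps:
M(12, -4) + 1221*(-12*1) = -27 + 1221*(-12*1) = -27 + 1221*(-12) = -27 - 14652 = -14679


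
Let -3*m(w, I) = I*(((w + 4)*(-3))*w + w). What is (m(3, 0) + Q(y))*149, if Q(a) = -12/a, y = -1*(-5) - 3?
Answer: -894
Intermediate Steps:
y = 2 (y = 5 - 3 = 2)
m(w, I) = -I*(w + w*(-12 - 3*w))/3 (m(w, I) = -I*(((w + 4)*(-3))*w + w)/3 = -I*(((4 + w)*(-3))*w + w)/3 = -I*((-12 - 3*w)*w + w)/3 = -I*(w*(-12 - 3*w) + w)/3 = -I*(w + w*(-12 - 3*w))/3)
(m(3, 0) + Q(y))*149 = ((⅓)*0*3*(11 + 3*3) - 12/2)*149 = ((⅓)*0*3*(11 + 9) - 12*½)*149 = ((⅓)*0*3*20 - 6)*149 = (0 - 6)*149 = -6*149 = -894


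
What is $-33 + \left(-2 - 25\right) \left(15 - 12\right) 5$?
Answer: $-438$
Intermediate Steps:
$-33 + \left(-2 - 25\right) \left(15 - 12\right) 5 = -33 + \left(-27\right) 3 \cdot 5 = -33 - 405 = -438$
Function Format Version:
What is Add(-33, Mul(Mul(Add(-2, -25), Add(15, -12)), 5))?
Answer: -438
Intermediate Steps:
Add(-33, Mul(Mul(Add(-2, -25), Add(15, -12)), 5)) = Add(-33, Mul(Mul(-27, 3), 5)) = Add(-33, Mul(-81, 5)) = Add(-33, -405) = -438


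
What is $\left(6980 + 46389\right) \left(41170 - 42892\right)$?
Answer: $-91901418$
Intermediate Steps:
$\left(6980 + 46389\right) \left(41170 - 42892\right) = 53369 \left(-1722\right) = -91901418$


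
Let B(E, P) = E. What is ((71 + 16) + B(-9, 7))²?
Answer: 6084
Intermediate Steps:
((71 + 16) + B(-9, 7))² = ((71 + 16) - 9)² = (87 - 9)² = 78² = 6084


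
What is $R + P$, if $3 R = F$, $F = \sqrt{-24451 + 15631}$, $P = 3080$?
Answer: $3080 + 14 i \sqrt{5} \approx 3080.0 + 31.305 i$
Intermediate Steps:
$F = 42 i \sqrt{5}$ ($F = \sqrt{-8820} = 42 i \sqrt{5} \approx 93.915 i$)
$R = 14 i \sqrt{5}$ ($R = \frac{42 i \sqrt{5}}{3} = 14 i \sqrt{5} \approx 31.305 i$)
$R + P = 14 i \sqrt{5} + 3080 = 3080 + 14 i \sqrt{5}$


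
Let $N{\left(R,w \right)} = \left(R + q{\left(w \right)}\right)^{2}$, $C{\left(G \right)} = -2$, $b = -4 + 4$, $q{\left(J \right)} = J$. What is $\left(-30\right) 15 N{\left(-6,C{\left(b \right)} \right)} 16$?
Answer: $-460800$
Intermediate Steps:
$b = 0$
$N{\left(R,w \right)} = \left(R + w\right)^{2}$
$\left(-30\right) 15 N{\left(-6,C{\left(b \right)} \right)} 16 = \left(-30\right) 15 \left(-6 - 2\right)^{2} \cdot 16 = - 450 \left(-8\right)^{2} \cdot 16 = \left(-450\right) 64 \cdot 16 = \left(-28800\right) 16 = -460800$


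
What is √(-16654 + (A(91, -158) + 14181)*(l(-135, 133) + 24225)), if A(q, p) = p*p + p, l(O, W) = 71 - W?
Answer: √942026227 ≈ 30692.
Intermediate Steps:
A(q, p) = p + p² (A(q, p) = p² + p = p + p²)
√(-16654 + (A(91, -158) + 14181)*(l(-135, 133) + 24225)) = √(-16654 + (-158*(1 - 158) + 14181)*((71 - 1*133) + 24225)) = √(-16654 + (-158*(-157) + 14181)*((71 - 133) + 24225)) = √(-16654 + (24806 + 14181)*(-62 + 24225)) = √(-16654 + 38987*24163) = √(-16654 + 942042881) = √942026227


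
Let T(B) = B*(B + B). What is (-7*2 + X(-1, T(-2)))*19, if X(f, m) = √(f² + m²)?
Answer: -266 + 19*√65 ≈ -112.82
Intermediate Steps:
T(B) = 2*B² (T(B) = B*(2*B) = 2*B²)
(-7*2 + X(-1, T(-2)))*19 = (-7*2 + √((-1)² + (2*(-2)²)²))*19 = (-14 + √(1 + (2*4)²))*19 = (-14 + √(1 + 8²))*19 = (-14 + √(1 + 64))*19 = (-14 + √65)*19 = -266 + 19*√65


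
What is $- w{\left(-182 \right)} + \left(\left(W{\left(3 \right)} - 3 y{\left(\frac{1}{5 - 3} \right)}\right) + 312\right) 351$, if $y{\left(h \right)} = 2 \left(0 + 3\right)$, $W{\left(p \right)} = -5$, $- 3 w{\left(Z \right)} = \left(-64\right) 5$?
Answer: $\frac{303997}{3} \approx 1.0133 \cdot 10^{5}$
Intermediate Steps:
$w{\left(Z \right)} = \frac{320}{3}$ ($w{\left(Z \right)} = - \frac{\left(-64\right) 5}{3} = \left(- \frac{1}{3}\right) \left(-320\right) = \frac{320}{3}$)
$y{\left(h \right)} = 6$ ($y{\left(h \right)} = 2 \cdot 3 = 6$)
$- w{\left(-182 \right)} + \left(\left(W{\left(3 \right)} - 3 y{\left(\frac{1}{5 - 3} \right)}\right) + 312\right) 351 = \left(-1\right) \frac{320}{3} + \left(\left(-5 - 18\right) + 312\right) 351 = - \frac{320}{3} + \left(\left(-5 - 18\right) + 312\right) 351 = - \frac{320}{3} + \left(-23 + 312\right) 351 = - \frac{320}{3} + 289 \cdot 351 = - \frac{320}{3} + 101439 = \frac{303997}{3}$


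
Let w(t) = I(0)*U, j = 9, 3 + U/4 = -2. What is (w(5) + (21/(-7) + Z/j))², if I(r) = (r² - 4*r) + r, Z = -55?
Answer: 6724/81 ≈ 83.012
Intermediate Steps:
U = -20 (U = -12 + 4*(-2) = -12 - 8 = -20)
I(r) = r² - 3*r
w(t) = 0 (w(t) = (0*(-3 + 0))*(-20) = (0*(-3))*(-20) = 0*(-20) = 0)
(w(5) + (21/(-7) + Z/j))² = (0 + (21/(-7) - 55/9))² = (0 + (21*(-⅐) - 55*⅑))² = (0 + (-3 - 55/9))² = (0 - 82/9)² = (-82/9)² = 6724/81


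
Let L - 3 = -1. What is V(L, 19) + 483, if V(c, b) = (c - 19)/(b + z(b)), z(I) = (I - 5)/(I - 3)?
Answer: 76661/159 ≈ 482.14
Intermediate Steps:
L = 2 (L = 3 - 1 = 2)
z(I) = (-5 + I)/(-3 + I)
V(c, b) = (-19 + c)/(b + (-5 + b)/(-3 + b)) (V(c, b) = (c - 19)/(b + (-5 + b)/(-3 + b)) = (-19 + c)/(b + (-5 + b)/(-3 + b)))
V(L, 19) + 483 = (-19 + 2)*(-3 + 19)/(-5 + 19 + 19*(-3 + 19)) + 483 = -17*16/(-5 + 19 + 19*16) + 483 = -17*16/(-5 + 19 + 304) + 483 = -17*16/318 + 483 = (1/318)*(-17)*16 + 483 = -136/159 + 483 = 76661/159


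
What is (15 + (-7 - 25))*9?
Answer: -153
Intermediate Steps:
(15 + (-7 - 25))*9 = (15 - 32)*9 = -17*9 = -153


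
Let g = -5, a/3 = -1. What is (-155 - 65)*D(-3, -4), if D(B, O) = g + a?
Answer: 1760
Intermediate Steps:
a = -3 (a = 3*(-1) = -3)
D(B, O) = -8 (D(B, O) = -5 - 3 = -8)
(-155 - 65)*D(-3, -4) = (-155 - 65)*(-8) = -220*(-8) = 1760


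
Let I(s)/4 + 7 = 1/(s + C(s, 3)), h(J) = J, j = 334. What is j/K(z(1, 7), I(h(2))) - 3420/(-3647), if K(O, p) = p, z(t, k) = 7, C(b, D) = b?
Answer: -1125758/98469 ≈ -11.433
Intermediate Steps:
I(s) = -28 + 2/s (I(s) = -28 + 4/(s + s) = -28 + 4/((2*s)) = -28 + 4*(1/(2*s)) = -28 + 2/s)
j/K(z(1, 7), I(h(2))) - 3420/(-3647) = 334/(-28 + 2/2) - 3420/(-3647) = 334/(-28 + 2*(½)) - 3420*(-1/3647) = 334/(-28 + 1) + 3420/3647 = 334/(-27) + 3420/3647 = 334*(-1/27) + 3420/3647 = -334/27 + 3420/3647 = -1125758/98469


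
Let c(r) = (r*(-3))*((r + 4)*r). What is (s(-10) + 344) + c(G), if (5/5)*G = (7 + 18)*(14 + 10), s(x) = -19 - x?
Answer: -652319665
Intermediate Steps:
G = 600 (G = (7 + 18)*(14 + 10) = 25*24 = 600)
c(r) = -3*r**2*(4 + r) (c(r) = (-3*r)*((4 + r)*r) = (-3*r)*(r*(4 + r)) = -3*r**2*(4 + r))
(s(-10) + 344) + c(G) = ((-19 - 1*(-10)) + 344) + 3*600**2*(-4 - 1*600) = ((-19 + 10) + 344) + 3*360000*(-4 - 600) = (-9 + 344) + 3*360000*(-604) = 335 - 652320000 = -652319665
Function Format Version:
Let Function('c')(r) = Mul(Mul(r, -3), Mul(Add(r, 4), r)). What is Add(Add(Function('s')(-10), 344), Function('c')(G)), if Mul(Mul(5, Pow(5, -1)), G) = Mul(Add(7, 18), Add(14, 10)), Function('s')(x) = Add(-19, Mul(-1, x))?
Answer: -652319665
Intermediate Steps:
G = 600 (G = Mul(Add(7, 18), Add(14, 10)) = Mul(25, 24) = 600)
Function('c')(r) = Mul(-3, Pow(r, 2), Add(4, r)) (Function('c')(r) = Mul(Mul(-3, r), Mul(Add(4, r), r)) = Mul(Mul(-3, r), Mul(r, Add(4, r))) = Mul(-3, Pow(r, 2), Add(4, r)))
Add(Add(Function('s')(-10), 344), Function('c')(G)) = Add(Add(Add(-19, Mul(-1, -10)), 344), Mul(3, Pow(600, 2), Add(-4, Mul(-1, 600)))) = Add(Add(Add(-19, 10), 344), Mul(3, 360000, Add(-4, -600))) = Add(Add(-9, 344), Mul(3, 360000, -604)) = Add(335, -652320000) = -652319665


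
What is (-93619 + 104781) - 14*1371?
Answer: -8032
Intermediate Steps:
(-93619 + 104781) - 14*1371 = 11162 - 19194 = -8032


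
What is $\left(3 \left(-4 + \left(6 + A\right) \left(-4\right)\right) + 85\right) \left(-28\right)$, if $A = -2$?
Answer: $-700$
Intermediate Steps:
$\left(3 \left(-4 + \left(6 + A\right) \left(-4\right)\right) + 85\right) \left(-28\right) = \left(3 \left(-4 + \left(6 - 2\right) \left(-4\right)\right) + 85\right) \left(-28\right) = \left(3 \left(-4 + 4 \left(-4\right)\right) + 85\right) \left(-28\right) = \left(3 \left(-4 - 16\right) + 85\right) \left(-28\right) = \left(3 \left(-20\right) + 85\right) \left(-28\right) = \left(-60 + 85\right) \left(-28\right) = 25 \left(-28\right) = -700$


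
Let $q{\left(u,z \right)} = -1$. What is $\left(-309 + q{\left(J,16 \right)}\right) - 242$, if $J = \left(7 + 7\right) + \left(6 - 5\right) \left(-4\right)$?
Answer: $-552$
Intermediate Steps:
$J = 10$ ($J = 14 + 1 \left(-4\right) = 14 - 4 = 10$)
$\left(-309 + q{\left(J,16 \right)}\right) - 242 = \left(-309 - 1\right) - 242 = -310 - 242 = -552$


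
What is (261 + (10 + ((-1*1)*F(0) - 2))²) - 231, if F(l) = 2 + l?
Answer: 66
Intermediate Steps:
(261 + (10 + ((-1*1)*F(0) - 2))²) - 231 = (261 + (10 + ((-1*1)*(2 + 0) - 2))²) - 231 = (261 + (10 + (-1*2 - 2))²) - 231 = (261 + (10 + (-2 - 2))²) - 231 = (261 + (10 - 4)²) - 231 = (261 + 6²) - 231 = (261 + 36) - 231 = 297 - 231 = 66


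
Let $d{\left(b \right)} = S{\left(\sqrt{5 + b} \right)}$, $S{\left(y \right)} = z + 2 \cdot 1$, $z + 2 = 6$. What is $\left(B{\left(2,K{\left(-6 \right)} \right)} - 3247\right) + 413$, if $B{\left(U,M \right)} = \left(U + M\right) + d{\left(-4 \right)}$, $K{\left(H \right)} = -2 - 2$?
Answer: $-2830$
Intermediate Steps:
$z = 4$ ($z = -2 + 6 = 4$)
$K{\left(H \right)} = -4$ ($K{\left(H \right)} = -2 - 2 = -4$)
$S{\left(y \right)} = 6$ ($S{\left(y \right)} = 4 + 2 \cdot 1 = 4 + 2 = 6$)
$d{\left(b \right)} = 6$
$B{\left(U,M \right)} = 6 + M + U$ ($B{\left(U,M \right)} = \left(U + M\right) + 6 = \left(M + U\right) + 6 = 6 + M + U$)
$\left(B{\left(2,K{\left(-6 \right)} \right)} - 3247\right) + 413 = \left(\left(6 - 4 + 2\right) - 3247\right) + 413 = \left(4 - 3247\right) + 413 = -3243 + 413 = -2830$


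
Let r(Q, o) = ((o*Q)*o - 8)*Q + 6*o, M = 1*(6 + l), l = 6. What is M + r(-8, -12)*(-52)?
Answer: -478804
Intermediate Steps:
M = 12 (M = 1*(6 + 6) = 1*12 = 12)
r(Q, o) = 6*o + Q*(-8 + Q*o²) (r(Q, o) = ((Q*o)*o - 8)*Q + 6*o = (Q*o² - 8)*Q + 6*o = (-8 + Q*o²)*Q + 6*o = Q*(-8 + Q*o²) + 6*o = 6*o + Q*(-8 + Q*o²))
M + r(-8, -12)*(-52) = 12 + (-8*(-8) + 6*(-12) + (-8)²*(-12)²)*(-52) = 12 + (64 - 72 + 64*144)*(-52) = 12 + (64 - 72 + 9216)*(-52) = 12 + 9208*(-52) = 12 - 478816 = -478804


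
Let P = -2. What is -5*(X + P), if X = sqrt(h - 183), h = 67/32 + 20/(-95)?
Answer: 10 - 5*I*sqrt(4184522)/152 ≈ 10.0 - 67.29*I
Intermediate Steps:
h = 1145/608 (h = 67*(1/32) + 20*(-1/95) = 67/32 - 4/19 = 1145/608 ≈ 1.8832)
X = I*sqrt(4184522)/152 (X = sqrt(1145/608 - 183) = sqrt(-110119/608) = I*sqrt(4184522)/152 ≈ 13.458*I)
-5*(X + P) = -5*(I*sqrt(4184522)/152 - 2) = -5*(-2 + I*sqrt(4184522)/152) = 10 - 5*I*sqrt(4184522)/152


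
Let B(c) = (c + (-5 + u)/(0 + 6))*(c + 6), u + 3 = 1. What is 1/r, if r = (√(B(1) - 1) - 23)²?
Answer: 36/(138 - I*√78)² ≈ 0.0018673 + 0.00023999*I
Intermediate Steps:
u = -2 (u = -3 + 1 = -2)
B(c) = (6 + c)*(-7/6 + c) (B(c) = (c + (-5 - 2)/(0 + 6))*(c + 6) = (c - 7/6)*(6 + c) = (-7/6 + c)*(6 + c) = (6 + c)*(-7/6 + c))
r = (-23 + I*√78/6)² (r = (√((-7 + 1² + (29/6)*1) - 1) - 23)² = (√((-7 + 1 + 29/6) - 1) - 23)² = (√(-7/6 - 1) - 23)² = (√(-13/6) - 23)² = (I*√78/6 - 23)² = (-23 + I*√78/6)² ≈ 526.83 - 67.71*I)
1/r = 1/((138 - I*√78)²/36) = 36/(138 - I*√78)²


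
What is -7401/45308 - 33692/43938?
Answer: -925851137/995371452 ≈ -0.93016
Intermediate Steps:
-7401/45308 - 33692/43938 = -7401*1/45308 - 33692*1/43938 = -7401/45308 - 16846/21969 = -925851137/995371452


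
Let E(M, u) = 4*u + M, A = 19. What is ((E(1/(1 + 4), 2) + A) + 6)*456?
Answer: 75696/5 ≈ 15139.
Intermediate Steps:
E(M, u) = M + 4*u
((E(1/(1 + 4), 2) + A) + 6)*456 = (((1/(1 + 4) + 4*2) + 19) + 6)*456 = (((1/5 + 8) + 19) + 6)*456 = (((⅕ + 8) + 19) + 6)*456 = ((41/5 + 19) + 6)*456 = (136/5 + 6)*456 = (166/5)*456 = 75696/5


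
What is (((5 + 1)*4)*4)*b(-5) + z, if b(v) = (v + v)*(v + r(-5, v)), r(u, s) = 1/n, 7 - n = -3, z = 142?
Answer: 4846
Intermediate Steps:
n = 10 (n = 7 - 1*(-3) = 7 + 3 = 10)
r(u, s) = 1/10
b(v) = 2*v*(1/10 + v) (b(v) = (v + v)*(v + 1/10) = (2*v)*(1/10 + v) = 2*v*(1/10 + v))
(((5 + 1)*4)*4)*b(-5) + z = (((5 + 1)*4)*4)*((1/5)*(-5)*(1 + 10*(-5))) + 142 = ((6*4)*4)*((1/5)*(-5)*(1 - 50)) + 142 = (24*4)*((1/5)*(-5)*(-49)) + 142 = 96*49 + 142 = 4704 + 142 = 4846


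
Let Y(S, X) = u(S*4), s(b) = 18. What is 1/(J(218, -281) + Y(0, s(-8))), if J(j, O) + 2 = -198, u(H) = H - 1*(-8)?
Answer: -1/192 ≈ -0.0052083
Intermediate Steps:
u(H) = 8 + H (u(H) = H + 8 = 8 + H)
Y(S, X) = 8 + 4*S (Y(S, X) = 8 + S*4 = 8 + 4*S)
J(j, O) = -200 (J(j, O) = -2 - 198 = -200)
1/(J(218, -281) + Y(0, s(-8))) = 1/(-200 + (8 + 4*0)) = 1/(-200 + (8 + 0)) = 1/(-200 + 8) = 1/(-192) = -1/192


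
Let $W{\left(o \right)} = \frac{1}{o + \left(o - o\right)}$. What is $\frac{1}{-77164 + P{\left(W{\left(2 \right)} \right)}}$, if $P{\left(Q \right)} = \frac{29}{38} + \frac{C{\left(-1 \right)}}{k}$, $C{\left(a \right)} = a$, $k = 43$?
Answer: $- \frac{1634}{126084767} \approx -1.296 \cdot 10^{-5}$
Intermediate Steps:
$W{\left(o \right)} = \frac{1}{o}$ ($W{\left(o \right)} = \frac{1}{o + 0} = \frac{1}{o}$)
$P{\left(Q \right)} = \frac{1209}{1634}$ ($P{\left(Q \right)} = \frac{29}{38} - \frac{1}{43} = \frac{1209}{1634}$)
$\frac{1}{-77164 + P{\left(W{\left(2 \right)} \right)}} = \frac{1}{-77164 + \frac{1209}{1634}} = \frac{1}{- \frac{126084767}{1634}} = - \frac{1634}{126084767}$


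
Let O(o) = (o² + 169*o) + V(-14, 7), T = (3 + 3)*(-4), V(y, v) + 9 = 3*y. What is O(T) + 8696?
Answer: 5165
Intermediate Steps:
V(y, v) = -9 + 3*y
T = -24 (T = 6*(-4) = -24)
O(o) = -51 + o² + 169*o (O(o) = (o² + 169*o) + (-9 + 3*(-14)) = (o² + 169*o) + (-9 - 42) = (o² + 169*o) - 51 = -51 + o² + 169*o)
O(T) + 8696 = (-51 + (-24)² + 169*(-24)) + 8696 = (-51 + 576 - 4056) + 8696 = -3531 + 8696 = 5165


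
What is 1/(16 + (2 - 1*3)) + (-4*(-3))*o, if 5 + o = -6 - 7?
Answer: -3239/15 ≈ -215.93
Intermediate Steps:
o = -18 (o = -5 + (-6 - 7) = -5 - 13 = -18)
1/(16 + (2 - 1*3)) + (-4*(-3))*o = 1/(16 + (2 - 1*3)) - 4*(-3)*(-18) = 1/(16 + (2 - 3)) + 12*(-18) = 1/(16 - 1) - 216 = 1/15 - 216 = -3239/15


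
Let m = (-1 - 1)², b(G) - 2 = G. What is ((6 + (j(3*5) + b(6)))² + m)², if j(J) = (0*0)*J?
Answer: 40000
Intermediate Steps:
j(J) = 0 (j(J) = 0*J = 0)
b(G) = 2 + G
m = 4 (m = (-2)² = 4)
((6 + (j(3*5) + b(6)))² + m)² = ((6 + (0 + (2 + 6)))² + 4)² = ((6 + (0 + 8))² + 4)² = ((6 + 8)² + 4)² = (14² + 4)² = (196 + 4)² = 200² = 40000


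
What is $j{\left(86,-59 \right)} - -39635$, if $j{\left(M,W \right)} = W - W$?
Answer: $39635$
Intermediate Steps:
$j{\left(M,W \right)} = 0$
$j{\left(86,-59 \right)} - -39635 = 0 - -39635 = 0 + 39635 = 39635$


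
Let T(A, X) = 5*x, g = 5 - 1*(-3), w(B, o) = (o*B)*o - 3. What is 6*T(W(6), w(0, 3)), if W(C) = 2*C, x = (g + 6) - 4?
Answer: 300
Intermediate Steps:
w(B, o) = -3 + B*o**2 (w(B, o) = (B*o)*o - 3 = B*o**2 - 3 = -3 + B*o**2)
g = 8 (g = 5 + 3 = 8)
x = 10 (x = (8 + 6) - 4 = 14 - 4 = 10)
T(A, X) = 50 (T(A, X) = 5*10 = 50)
6*T(W(6), w(0, 3)) = 6*50 = 300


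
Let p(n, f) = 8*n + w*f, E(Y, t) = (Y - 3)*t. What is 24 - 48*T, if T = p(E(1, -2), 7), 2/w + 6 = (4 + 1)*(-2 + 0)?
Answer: -1470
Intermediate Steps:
E(Y, t) = t*(-3 + Y) (E(Y, t) = (-3 + Y)*t = t*(-3 + Y))
w = -⅛ (w = 2/(-6 + (4 + 1)*(-2 + 0)) = 2/(-6 + 5*(-2)) = 2/(-6 - 10) = 2/(-16) = 2*(-1/16) = -⅛ ≈ -0.12500)
p(n, f) = 8*n - f/8
T = 249/8 (T = 8*(-2*(-3 + 1)) - ⅛*7 = 8*(-2*(-2)) - 7/8 = 8*4 - 7/8 = 32 - 7/8 = 249/8 ≈ 31.125)
24 - 48*T = 24 - 48*249/8 = 24 - 1494 = -1470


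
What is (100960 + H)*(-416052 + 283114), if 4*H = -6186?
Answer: -13215831863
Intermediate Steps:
H = -3093/2 (H = (¼)*(-6186) = -3093/2 ≈ -1546.5)
(100960 + H)*(-416052 + 283114) = (100960 - 3093/2)*(-416052 + 283114) = (198827/2)*(-132938) = -13215831863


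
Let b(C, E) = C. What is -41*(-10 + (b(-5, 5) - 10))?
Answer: 1025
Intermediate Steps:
-41*(-10 + (b(-5, 5) - 10)) = -41*(-10 + (-5 - 10)) = -41*(-10 - 15) = -41*(-25) = 1025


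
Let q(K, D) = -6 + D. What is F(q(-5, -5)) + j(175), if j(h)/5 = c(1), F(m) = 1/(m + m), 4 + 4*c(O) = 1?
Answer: -167/44 ≈ -3.7955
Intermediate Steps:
c(O) = -¾ (c(O) = -1 + (¼)*1 = -1 + ¼ = -¾)
F(m) = 1/(2*m)
j(h) = -15/4 (j(h) = 5*(-¾) = -15/4)
F(q(-5, -5)) + j(175) = 1/(2*(-6 - 5)) - 15/4 = (½)/(-11) - 15/4 = (½)*(-1/11) - 15/4 = -1/22 - 15/4 = -167/44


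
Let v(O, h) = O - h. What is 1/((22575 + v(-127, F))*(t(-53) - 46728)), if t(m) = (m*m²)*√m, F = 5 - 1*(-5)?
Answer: I/(22438*(-46728*I + 148877*√53)) ≈ -1.7695e-12 + 4.1043e-11*I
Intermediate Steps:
F = 10 (F = 5 + 5 = 10)
t(m) = m^(7/2) (t(m) = m³*√m = m^(7/2))
1/((22575 + v(-127, F))*(t(-53) - 46728)) = 1/((22575 + (-127 - 1*10))*((-53)^(7/2) - 46728)) = 1/((22575 + (-127 - 10))*(-148877*I*√53 - 46728)) = 1/((22575 - 137)*(-46728 - 148877*I*√53)) = 1/(22438*(-46728 - 148877*I*√53)) = 1/(-1048482864 - 3340502126*I*√53)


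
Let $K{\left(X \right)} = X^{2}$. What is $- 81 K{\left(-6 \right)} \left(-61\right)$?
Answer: $177876$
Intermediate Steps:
$- 81 K{\left(-6 \right)} \left(-61\right) = - 81 \left(-6\right)^{2} \left(-61\right) = \left(-81\right) 36 \left(-61\right) = \left(-2916\right) \left(-61\right) = 177876$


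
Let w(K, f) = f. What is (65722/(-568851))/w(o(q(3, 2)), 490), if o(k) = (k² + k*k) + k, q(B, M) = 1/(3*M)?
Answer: -32861/139368495 ≈ -0.00023579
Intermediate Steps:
q(B, M) = 1/(3*M)
o(k) = k + 2*k² (o(k) = (k² + k²) + k = 2*k² + k = k + 2*k²)
(65722/(-568851))/w(o(q(3, 2)), 490) = (65722/(-568851))/490 = (65722*(-1/568851))*(1/490) = -65722/568851*1/490 = -32861/139368495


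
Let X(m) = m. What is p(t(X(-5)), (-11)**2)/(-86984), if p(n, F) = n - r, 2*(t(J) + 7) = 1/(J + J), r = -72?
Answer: -1299/1739680 ≈ -0.00074669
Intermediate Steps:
t(J) = -7 + 1/(4*J) (t(J) = -7 + 1/(2*(J + J)) = -7 + 1/(2*((2*J))) = -7 + (1/(2*J))/2 = -7 + 1/(4*J))
p(n, F) = 72 + n (p(n, F) = n - 1*(-72) = n + 72 = 72 + n)
p(t(X(-5)), (-11)**2)/(-86984) = (72 + (-7 + (1/4)/(-5)))/(-86984) = (72 + (-7 + (1/4)*(-1/5)))*(-1/86984) = (72 + (-7 - 1/20))*(-1/86984) = (72 - 141/20)*(-1/86984) = (1299/20)*(-1/86984) = -1299/1739680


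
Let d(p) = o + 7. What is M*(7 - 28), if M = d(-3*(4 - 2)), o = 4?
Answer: -231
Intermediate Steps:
d(p) = 11 (d(p) = 4 + 7 = 11)
M = 11
M*(7 - 28) = 11*(7 - 28) = 11*(-21) = -231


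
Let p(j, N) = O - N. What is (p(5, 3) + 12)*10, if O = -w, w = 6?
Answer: 30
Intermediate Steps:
O = -6 (O = -1*6 = -6)
p(j, N) = -6 - N
(p(5, 3) + 12)*10 = ((-6 - 1*3) + 12)*10 = ((-6 - 3) + 12)*10 = (-9 + 12)*10 = 3*10 = 30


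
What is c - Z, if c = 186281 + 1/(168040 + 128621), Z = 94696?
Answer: 27169697686/296661 ≈ 91585.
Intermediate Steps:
c = 55262307742/296661 (c = 186281 + 1/296661 = 55262307742/296661 ≈ 1.8628e+5)
c - Z = 55262307742/296661 - 1*94696 = 55262307742/296661 - 94696 = 27169697686/296661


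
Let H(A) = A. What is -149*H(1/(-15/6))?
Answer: 298/5 ≈ 59.600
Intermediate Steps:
-149*H(1/(-15/6)) = -149/((-15/6)) = -149/((-15*⅙)) = -149/(-5/2) = -149*(-⅖) = 298/5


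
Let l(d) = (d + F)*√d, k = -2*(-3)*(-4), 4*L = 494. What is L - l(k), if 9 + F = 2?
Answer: 247/2 + 62*I*√6 ≈ 123.5 + 151.87*I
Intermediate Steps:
F = -7 (F = -9 + 2 = -7)
L = 247/2 (L = (¼)*494 = 247/2 ≈ 123.50)
k = -24 (k = 6*(-4) = -24)
l(d) = √d*(-7 + d) (l(d) = (d - 7)*√d = (-7 + d)*√d = √d*(-7 + d))
L - l(k) = 247/2 - √(-24)*(-7 - 24) = 247/2 - 2*I*√6*(-31) = 247/2 - (-62)*I*√6 = 247/2 + 62*I*√6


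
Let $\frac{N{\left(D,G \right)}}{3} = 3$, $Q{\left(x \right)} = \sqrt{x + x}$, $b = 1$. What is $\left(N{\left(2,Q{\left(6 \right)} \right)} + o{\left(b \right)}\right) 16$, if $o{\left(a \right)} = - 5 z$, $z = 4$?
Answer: $-176$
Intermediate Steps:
$Q{\left(x \right)} = \sqrt{2} \sqrt{x}$ ($Q{\left(x \right)} = \sqrt{2 x} = \sqrt{2} \sqrt{x}$)
$N{\left(D,G \right)} = 9$ ($N{\left(D,G \right)} = 3 \cdot 3 = 9$)
$o{\left(a \right)} = -20$ ($o{\left(a \right)} = \left(-5\right) 4 = -20$)
$\left(N{\left(2,Q{\left(6 \right)} \right)} + o{\left(b \right)}\right) 16 = \left(9 - 20\right) 16 = \left(-11\right) 16 = -176$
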